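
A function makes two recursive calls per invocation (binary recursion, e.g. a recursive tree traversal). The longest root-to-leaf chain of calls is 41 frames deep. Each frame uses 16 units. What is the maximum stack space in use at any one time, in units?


Binary recursion: the two calls run one after the other, so only one root-to-leaf chain of frames is on the stack at a time.
Maximum depth (longest chain) = 41 frames
Each frame = 16 units
Max stack space = 41 * 16 = 656


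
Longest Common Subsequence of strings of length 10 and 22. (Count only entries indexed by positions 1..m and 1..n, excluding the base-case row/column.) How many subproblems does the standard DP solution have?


DP table indexed by positions in both strings.
First string: 10 positions
Second string: 22 positions
Total = 10 * 22 = 220


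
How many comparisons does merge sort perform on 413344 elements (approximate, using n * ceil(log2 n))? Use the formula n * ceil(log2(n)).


Recursion depth: ceil(log2(413344)) = 19
Each recursion level merges n = 413344 elements
Total = 413344 * 19 = 7853536


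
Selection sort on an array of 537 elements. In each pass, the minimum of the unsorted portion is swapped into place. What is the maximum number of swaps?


Selection sort performs one swap per pass:
  Pass 1: find min in positions 0 to 536, swap with position 0
  Pass 2: find min in positions 1 to 536, swap with position 1
  Pass 3: find min in positions 2 to 536, swap with position 2
  Pass 4: find min in positions 3 to 536, swap with position 3
  Pass 5: find min in positions 4 to 536, swap with position 4
  ... (531 more passes)
Total passes (and swaps) = n - 1 = 537 - 1 = 536


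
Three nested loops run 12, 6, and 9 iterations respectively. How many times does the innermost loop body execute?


Loop 1 (outermost): 12 iterations
Loop 2 (middle): 6 iterations per outer
Loop 3 (innermost): 9 iterations per middle
Total = 12 * 6 * 9 = 648


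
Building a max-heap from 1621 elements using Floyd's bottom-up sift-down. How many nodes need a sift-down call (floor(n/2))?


In a heap of 1621 elements (0-indexed array):
  Last element index: 1620
  Parent of last element: floor((1620 - 1) / 2) = 809
  Internal nodes: indices 0 to 809
  Count = floor(1621/2) = 810


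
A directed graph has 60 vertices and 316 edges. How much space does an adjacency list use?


Adjacency list: one list head per vertex + one entry per edge
Vertex heads: 60
Edge entries: 316
Total = 60 + 316 = 376


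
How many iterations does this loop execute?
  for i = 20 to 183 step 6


The loop variable i takes values starting at 20 and increments by 6 each iteration.
Sequence: i = 20, 26, 32, 38, 44, 50, 56, 62, 68, ...
The upper bound 183 is inclusive, so the count is floor((last - first) / step) + 1:
floor((183 - 20) / 6) + 1 = floor(163/6) + 1 = 27 + 1 = 28


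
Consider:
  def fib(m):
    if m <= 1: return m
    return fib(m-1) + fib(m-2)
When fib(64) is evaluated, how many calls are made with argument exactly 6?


Let N(m) = number of times fib(m) is called while evaluating fib(64).
N(64) = 1 (the initial call).
N(63) = 1 (only fib(64) calls it).
For 1 <= m <= 62: fib(m) is called by fib(m+1) and fib(m+2), so
  N(m) = N(m+1) + N(m+2).
fib(0) is called only by fib(2), so N(0) = N(2).
Walk down from m=64:
  N(64)=1, N(63)=1, N(62)=2, N(61)=3, N(60)=5, N(59)=8, N(58)=13, N(57)=21, N(56)=34, N(55)=55, N(54)=89, N(53)=144, N(52)=233, N(51)=377, N(50)=610, N(49)=987, N(48)=1597, N(47)=2584, N(46)=4181, N(45)=6765, N(44)=10946, N(43)=17711, N(42)=28657, N(41)=46368, N(40)=75025, N(39)=121393, N(38)=196418, N(37)=317811, N(36)=514229, N(35)=832040, N(34)=1346269, N(33)=2178309, N(32)=3524578, N(31)=5702887, N(30)=9227465, N(29)=14930352, N(28)=24157817, N(27)=39088169, N(26)=63245986, N(25)=102334155, N(24)=165580141, N(23)=267914296, N(22)=433494437, N(21)=701408733, N(20)=1134903170, N(19)=1836311903, N(18)=2971215073, N(17)=4807526976, N(16)=7778742049, N(15)=12586269025, N(14)=20365011074, N(13)=32951280099, N(12)=53316291173, N(11)=86267571272, N(10)=139583862445, N(9)=225851433717, N(8)=365435296162, N(7)=591286729879, N(6)=956722026041
N(6) = 956722026041


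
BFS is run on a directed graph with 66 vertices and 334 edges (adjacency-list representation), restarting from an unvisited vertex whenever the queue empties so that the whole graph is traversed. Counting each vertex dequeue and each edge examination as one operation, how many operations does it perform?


A full BFS traversal dequeues each vertex exactly once and examines each directed edge exactly once.
V = 66 (vertex processing cost)
E = 334 (edge examination cost)
Total operations proportional to V + E = 66 + 334 = 400


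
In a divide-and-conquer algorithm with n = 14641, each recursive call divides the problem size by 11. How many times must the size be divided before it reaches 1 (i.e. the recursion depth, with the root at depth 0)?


Number of divisions = log_11(14641)
Sizes: 14641 -> 1331 -> 121 -> 11 -> 1 (4 divisions)
Recursion depth = 4


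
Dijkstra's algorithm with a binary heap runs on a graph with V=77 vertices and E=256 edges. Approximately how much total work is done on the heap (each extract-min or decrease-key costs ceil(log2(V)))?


Dijkstra with a binary heap: each vertex is extracted once, each edge may relax once.
Each heap operation costs O(log V).
V + E = 77 + 256 = 333
ceil(log2(77)) = 7 (since 2^6 = 64 < 77 <= 128 = 2^7)
Total heap work = (V+E) * ceil(log2(V)) = 333 * 7 = 2331


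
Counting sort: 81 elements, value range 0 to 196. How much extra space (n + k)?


n = 81 (output array)
k = 197 (count array for 197 distinct values)
Extra space = 81 + 197 = 278


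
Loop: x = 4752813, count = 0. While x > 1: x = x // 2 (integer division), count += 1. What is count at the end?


The variable x halves each step:
x = 4752813 -> 2376406 -> 1188203 -> 594101 -> 297050 -> 148525 -> 74262 -> 37131 -> 18565 -> 9282 -> 4641 -> 2320 -> 1160 -> 580 -> 290 -> 145 -> 72 -> 36 -> 18 -> 9 -> 4 -> 2 -> 1
Number of halvings = floor(log2(4752813)) = 22


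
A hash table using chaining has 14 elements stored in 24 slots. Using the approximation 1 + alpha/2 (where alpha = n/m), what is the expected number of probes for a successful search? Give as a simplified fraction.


Load factor alpha = n/m = 14/24
Expected probes = 1 + alpha/2 = 1 + 14/(2*24)
= 1 + 14/48
= 48/48 + 14/48
= 62/48
Simplify: 31/24


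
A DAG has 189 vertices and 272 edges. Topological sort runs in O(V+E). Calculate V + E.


V = 189 (vertex processing)
E = 272 (edge processing)
V + E = 189 + 272 = 461


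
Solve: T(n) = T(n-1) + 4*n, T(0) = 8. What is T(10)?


Expanding the recurrence:
T(10) = T(9) + 4*10
       = T(8) + 4*9 + 4*10
       ...
       = T(0) + 4*(1 + 2 + ... + 10)
       = 8 + 4 * 10*11/2
       = 8 + 4 * 55
       = 8 + 220 = 228


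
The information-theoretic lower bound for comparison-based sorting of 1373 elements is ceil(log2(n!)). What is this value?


A binary decision tree of height h has at most 2^h leaves and needs at least n! of them, so h >= ceil(log2(n!)).
1373! is far too large to multiply out, so use Stirling's series:
  ln(n!) ~ n ln n - n + (1/2) ln(2 pi n) + 1/(12n)  (error below 1/(360 n^3), negligible here)
  ln(1373) = 7.2247534
  n ln n = 1373 * 7.2247534 = 9919.5864
  (1/2) ln(2 pi * 1373) = (1/2) ln(8626.8134) = 4.5313
  1/(12*1373) = 0.0001
  ln(1373!) ~ 9919.5864 - 1373 + 4.5313 + 0.0001 = 8551.1178
Convert to base 2: log2(1373!) = 8551.1178 / ln 2 = 8551.1178 / 0.69314718 = 12336.6553
ceil(12336.6553) = 12337


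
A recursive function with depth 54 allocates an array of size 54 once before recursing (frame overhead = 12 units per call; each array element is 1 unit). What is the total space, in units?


Array allocation: 54 units (allocated once)
Stack frames: 54 deep * 12 per frame = 648 units
Total = 54 + 648 = 702


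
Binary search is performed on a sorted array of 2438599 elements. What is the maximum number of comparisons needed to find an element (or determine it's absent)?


Binary search halves the search space each comparison:
  Step 1: search space = 2438599 -> 1219299
  Step 2: search space = 1219299 -> 609649
  Step 3: search space = 609649 -> 304824
  Step 4: search space = 304824 -> 152412
  Step 5: search space = 152412 -> 76206
  Step 6: search space = 76206 -> 38103
  Step 7: search space = 38103 -> 19051
  Step 8: search space = 19051 -> 9525
  Step 9: search space = 9525 -> 4762
  Step 10: search space = 4762 -> 2381
  Step 11: search space = 2381 -> 1190
  Step 12: search space = 1190 -> 595
  Step 13: search space = 595 -> 297
  Step 14: search space = 297 -> 148
  Step 15: search space = 148 -> 74
  Step 16: search space = 74 -> 37
  Step 17: search space = 37 -> 18
  Step 18: search space = 18 -> 9
  Step 19: search space = 9 -> 4
  Step 20: search space = 4 -> 2
  Step 21: search space = 2 -> 1
  Step 22: search space = 1 (final check)
Maximum comparisons = floor(log2(2438599)) + 1 = 21 + 1 = 22


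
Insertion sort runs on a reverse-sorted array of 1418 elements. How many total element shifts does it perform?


Sum of shifts = 1 + 2 + 3 + ... + 1417
= 1418 * 1417 / 2
= 2009306 / 2
= 1004653


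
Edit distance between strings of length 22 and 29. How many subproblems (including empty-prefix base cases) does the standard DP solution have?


The table includes base cases (empty prefixes).
Rows: (m+1) = 23
Columns: (n+1) = 30
Total = 23 * 30 = 690


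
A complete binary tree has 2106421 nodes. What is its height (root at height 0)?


In a complete binary tree, level k holds nodes 2^k .. 2^(k+1)-1 (1-indexed).
Height = floor(log2(n)) = floor(log2(2106421)) = 21
Check: 2^21 = 2097152 <= 2106421 < 4194304 = 2^22


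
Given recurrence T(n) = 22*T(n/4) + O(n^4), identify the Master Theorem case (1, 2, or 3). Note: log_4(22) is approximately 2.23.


Master Theorem parameters: a=22, b=4, c=4
log_b(a) = 2.23
Compare b^c with a: 4^4 = 256 > 22, so c > log_b(a).
Comparing c=4 vs log_b(a)=2.23:
4 > 2.23 => Case 3
Result: T(n) = O(n^4)
Master Theorem case = 3


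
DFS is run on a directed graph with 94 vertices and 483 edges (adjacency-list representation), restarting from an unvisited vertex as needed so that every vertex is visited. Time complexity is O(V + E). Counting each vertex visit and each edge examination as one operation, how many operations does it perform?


A full DFS traversal processes each vertex exactly once (push/pop on stack).
Each directed edge is examined once.
V = 94, E = 483
V + E = 577


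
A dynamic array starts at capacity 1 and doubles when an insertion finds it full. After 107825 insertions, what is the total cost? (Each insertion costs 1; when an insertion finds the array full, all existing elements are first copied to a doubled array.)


Insertion cost: 107825 (one per element)
Resizes occur just before inserting elements 2, 3, 5, 9, ...
Elements copied at each resize: 1 + 2 + 4 + 8 + 16 + 32 + 64 + 128 + 256 + 512 + 1024 + 2048 + 4096 + 8192 + 16384 + 32768 + 65536
Sum of copies = 131071 (geometric series: 2^k - 1)
Total = 107825 + 131071 = 238896


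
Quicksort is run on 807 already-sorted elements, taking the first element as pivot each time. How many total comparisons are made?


Sum of comparisons per partition:
806 + 805 + ... + 1 + 0
= 807 * (807 - 1) / 2
= 807 * 806 / 2
= 325221


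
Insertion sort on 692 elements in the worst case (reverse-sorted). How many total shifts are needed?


In the worst case (reverse-sorted), each element shifts past all previous:
  Element 1: 1 shifts
  Element 2: 2 shifts
  Element 3: 3 shifts
  Element 4: 4 shifts
  Element 5: 5 shifts
  ...
  Element 691: 691 shifts
Total = 1 + 2 + ... + 691
= 692*(692-1)/2 = 239086


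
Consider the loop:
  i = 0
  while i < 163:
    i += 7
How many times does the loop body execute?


Starting at i = 0, each iteration adds 7.
Iterations until i >= 163:
  Iteration 1: i = 0 -> i = 7
  Iteration 2: i = 7 -> i = 14
  Iteration 3: i = 14 -> i = 21
  Iteration 4: i = 21 -> i = 28
  Iteration 5: i = 28 -> i = 35
  Iteration 6: i = 35 -> i = 42
  Iteration 7: i = 42 -> i = 49
  Iteration 8: i = 49 -> i = 56
  ... continuing ...
Total iterations = ceil(163/7) = 24


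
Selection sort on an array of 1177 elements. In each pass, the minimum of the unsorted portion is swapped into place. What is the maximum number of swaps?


Selection sort performs one swap per pass:
  Pass 1: find min in positions 0 to 1176, swap with position 0
  Pass 2: find min in positions 1 to 1176, swap with position 1
  Pass 3: find min in positions 2 to 1176, swap with position 2
  Pass 4: find min in positions 3 to 1176, swap with position 3
  Pass 5: find min in positions 4 to 1176, swap with position 4
  ... (1171 more passes)
Total passes (and swaps) = n - 1 = 1177 - 1 = 1176


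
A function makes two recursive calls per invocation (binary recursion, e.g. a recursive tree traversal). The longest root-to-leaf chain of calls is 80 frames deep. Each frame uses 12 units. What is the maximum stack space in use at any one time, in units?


Binary recursion: the two calls run one after the other, so only one root-to-leaf chain of frames is on the stack at a time.
Maximum depth (longest chain) = 80 frames
Each frame = 12 units
Max stack space = 80 * 12 = 960


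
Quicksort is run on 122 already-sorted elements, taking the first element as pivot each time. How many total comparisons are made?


Sum of comparisons per partition:
121 + 120 + ... + 1 + 0
= 122 * (122 - 1) / 2
= 122 * 121 / 2
= 7381


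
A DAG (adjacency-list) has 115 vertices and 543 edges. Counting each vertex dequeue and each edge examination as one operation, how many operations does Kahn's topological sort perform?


V = 115 (vertex processing)
E = 543 (edge processing)
V + E = 115 + 543 = 658


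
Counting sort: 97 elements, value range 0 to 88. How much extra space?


n = 97 (output array)
k = 89 (count array for 89 distinct values)
Extra space = 97 + 89 = 186


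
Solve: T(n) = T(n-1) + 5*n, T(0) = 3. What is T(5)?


Expanding the recurrence:
T(5) = T(4) + 5*5
       = T(3) + 5*4 + 5*5
       ...
       = T(0) + 5*(1 + 2 + ... + 5)
       = 3 + 5 * 5*6/2
       = 3 + 5 * 15
       = 3 + 75 = 78


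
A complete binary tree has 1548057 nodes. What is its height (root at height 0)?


In a complete binary tree, level k holds nodes 2^k .. 2^(k+1)-1 (1-indexed).
Height = floor(log2(n)) = floor(log2(1548057)) = 20
Check: 2^20 = 1048576 <= 1548057 < 2097152 = 2^21


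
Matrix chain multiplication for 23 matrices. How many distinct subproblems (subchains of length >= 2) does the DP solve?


Subproblems are indexed by (i, j) where i < j.
Number of such pairs = n*(n-1)/2
= 23 * 22 / 2
= 253


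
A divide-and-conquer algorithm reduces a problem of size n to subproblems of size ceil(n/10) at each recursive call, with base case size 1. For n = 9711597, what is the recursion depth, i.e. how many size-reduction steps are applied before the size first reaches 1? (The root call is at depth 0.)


Each step divides the size by 10 (rounding up); after k steps the size is ceil(n/10^k), which equals 1 exactly when 10^k >= n.
So the depth is the smallest k with 10^k >= 9711597, i.e. ceil(log_10(9711597)).
10^6 = 1000000 < 9711597 <= 10000000 = 10^7
Recursion depth = 7


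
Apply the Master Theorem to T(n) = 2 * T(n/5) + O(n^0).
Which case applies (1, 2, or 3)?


The Master Theorem: T(n) = a*T(n/b) + O(n^c)
  a = 2, b = 5, c = 0
log_b(a) = log_5(2) ~ 0.431
Compare b^c with a: 5^0 = 1 < 2, so c < log_b(a).
Since c < log_b(a), Case 1 applies.
T(n) = O(n^(log_5 2)) ~ O(n^0.431)
Master Theorem case = 1


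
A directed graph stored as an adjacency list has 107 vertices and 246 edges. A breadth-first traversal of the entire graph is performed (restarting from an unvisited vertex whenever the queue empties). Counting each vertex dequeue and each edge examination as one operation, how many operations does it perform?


A full BFS traversal dequeues each vertex once and examines each edge once.
Vertex visits: 107
Edge visits: 246
V + E = 107 + 246 = 353


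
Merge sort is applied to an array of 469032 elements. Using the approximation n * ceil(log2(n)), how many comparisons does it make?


Merge sort divides the array into halves recursively.
Number of levels = ceil(log2(469032)) = 19
At each level, approximately n = 469032 comparisons are needed for merging.
Total comparisons ~ n * ceil(log2(n)) = 469032 * 19 = 8911608


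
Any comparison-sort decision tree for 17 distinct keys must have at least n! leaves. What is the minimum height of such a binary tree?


A binary decision tree of height h has at most 2^h leaves and needs at least n! of them, so h >= ceil(log2(n!)).
Compute 17! as a running product:
  x2 = 2, x3 = 6, x4 = 24, x5 = 120
  x6 = 720, x7 = 5040, x8 = 40320, x9 = 362880
  x10 = 3628800, x11 = 39916800, x12 = 479001600, x13 = 6227020800
  x14 = 87178291200, x15 = 1307674368000, x16 = 20922789888000, x17 = 355687428096000
17! = 355687428096000
Bracket between powers of 2:
  2^48 = 281474976710656 < 355687428096000 <= 562949953421312 = 2^49
So ceil(log2(17!)) = 49


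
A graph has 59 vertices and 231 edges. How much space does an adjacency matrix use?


Adjacency matrix: V x V grid of entries
Space = V^2 = 59^2 = 59 * 59 = 3481


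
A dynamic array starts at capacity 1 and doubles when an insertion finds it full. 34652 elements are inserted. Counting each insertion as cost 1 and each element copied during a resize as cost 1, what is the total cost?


n = 34652
Insertion costs: 34652
Resizes copy 1, 2, 4, ... up to the largest power of 2 that is <= n-1 = 34651, i.e. 32768.
Copy costs = 1 + 2 + 4 + 8 + 16 + 32 + 64 + 128 + 256 + 512 + 1024 + 2048 + 4096 + 8192 + 16384 + 32768 = 65535
Total = 34652 + 65535 = 100187


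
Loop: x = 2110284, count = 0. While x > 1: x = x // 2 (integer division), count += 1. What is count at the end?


The variable x halves each step:
x = 2110284 -> 1055142 -> 527571 -> 263785 -> 131892 -> 65946 -> 32973 -> 16486 -> 8243 -> 4121 -> 2060 -> 1030 -> 515 -> 257 -> 128 -> 64 -> 32 -> 16 -> 8 -> 4 -> 2 -> 1
Number of halvings = floor(log2(2110284)) = 21


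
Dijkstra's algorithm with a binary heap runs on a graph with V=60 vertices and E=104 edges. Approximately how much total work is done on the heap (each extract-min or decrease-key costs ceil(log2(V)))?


Dijkstra with a binary heap: each vertex is extracted once, each edge may relax once.
Each heap operation costs O(log V).
V + E = 60 + 104 = 164
ceil(log2(60)) = 6 (since 2^5 = 32 < 60 <= 64 = 2^6)
Total heap work = (V+E) * ceil(log2(V)) = 164 * 6 = 984


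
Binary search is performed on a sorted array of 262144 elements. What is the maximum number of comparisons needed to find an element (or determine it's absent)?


Binary search halves the search space each comparison:
  Step 1: search space = 262144 -> 131072
  Step 2: search space = 131072 -> 65536
  Step 3: search space = 65536 -> 32768
  Step 4: search space = 32768 -> 16384
  Step 5: search space = 16384 -> 8192
  Step 6: search space = 8192 -> 4096
  Step 7: search space = 4096 -> 2048
  Step 8: search space = 2048 -> 1024
  Step 9: search space = 1024 -> 512
  Step 10: search space = 512 -> 256
  Step 11: search space = 256 -> 128
  Step 12: search space = 128 -> 64
  Step 13: search space = 64 -> 32
  Step 14: search space = 32 -> 16
  Step 15: search space = 16 -> 8
  Step 16: search space = 8 -> 4
  Step 17: search space = 4 -> 2
  Step 18: search space = 2 -> 1
  Step 19: search space = 1 (final check)
Maximum comparisons = floor(log2(262144)) + 1 = 18 + 1 = 19


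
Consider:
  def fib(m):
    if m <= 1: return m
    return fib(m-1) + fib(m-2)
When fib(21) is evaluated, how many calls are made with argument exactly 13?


Let N(m) = number of times fib(m) is called while evaluating fib(21).
N(21) = 1 (the initial call).
N(20) = 1 (only fib(21) calls it).
For 1 <= m <= 19: fib(m) is called by fib(m+1) and fib(m+2), so
  N(m) = N(m+1) + N(m+2).
fib(0) is called only by fib(2), so N(0) = N(2).
Walk down from m=21:
  N(21)=1, N(20)=1, N(19)=2, N(18)=3, N(17)=5, N(16)=8, N(15)=13, N(14)=21, N(13)=34
N(13) = 34


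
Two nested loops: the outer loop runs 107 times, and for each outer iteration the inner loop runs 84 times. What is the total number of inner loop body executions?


Outer loop: 107 iterations
Inner loop: 84 iterations per outer iteration
Total = 107 * 84 = 8988


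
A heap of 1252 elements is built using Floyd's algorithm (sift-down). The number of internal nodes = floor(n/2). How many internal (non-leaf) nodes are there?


Leaf nodes occupy roughly half the array.
Sift-down is called for each internal node, starting from the last one.
Internal nodes = floor(n/2) = floor(1252/2) = 626


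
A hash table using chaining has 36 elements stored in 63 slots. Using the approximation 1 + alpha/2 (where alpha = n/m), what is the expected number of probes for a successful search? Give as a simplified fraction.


Load factor alpha = n/m = 36/63
Expected probes = 1 + alpha/2 = 1 + 36/(2*63)
= 1 + 36/126
= 126/126 + 36/126
= 162/126
Simplify: 9/7


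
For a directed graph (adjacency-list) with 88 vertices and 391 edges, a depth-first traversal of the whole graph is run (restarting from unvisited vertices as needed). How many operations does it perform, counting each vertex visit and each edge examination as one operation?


A full DFS traversal visits each vertex once and examines each edge once.
V = 88
E = 391
Sum = 88 + 391 = 479


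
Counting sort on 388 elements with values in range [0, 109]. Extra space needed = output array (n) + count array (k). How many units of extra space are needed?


Output array size: 388 (to store sorted result)
Count array size: 110 (one slot per possible value, range 0 to 109)
Total extra space = 388 + 110 = 498


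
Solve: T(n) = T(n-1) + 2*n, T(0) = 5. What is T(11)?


Expanding the recurrence:
T(11) = T(10) + 2*11
       = T(9) + 2*10 + 2*11
       ...
       = T(0) + 2*(1 + 2 + ... + 11)
       = 5 + 2 * 11*12/2
       = 5 + 2 * 66
       = 5 + 132 = 137


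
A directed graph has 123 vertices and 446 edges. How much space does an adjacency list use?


Adjacency list: one list head per vertex + one entry per edge
Vertex heads: 123
Edge entries: 446
Total = 123 + 446 = 569


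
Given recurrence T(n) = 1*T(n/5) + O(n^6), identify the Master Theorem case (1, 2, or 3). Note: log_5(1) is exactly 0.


Master Theorem parameters: a=1, b=5, c=6
log_b(a) = 0
Compare b^c with a: 5^6 = 15625 > 1, so c > log_b(a).
Comparing c=6 vs log_b(a)=0:
6 > 0 => Case 3
Result: T(n) = O(n^6)
Master Theorem case = 3


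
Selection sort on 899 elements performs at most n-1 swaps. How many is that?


Each of the 898 passes places one element in its final position.
Pass 1: swap minimum into position 0
Pass 2: swap minimum of remaining into position 1
...
Pass 898: last two elements, one swap
Maximum swaps = 899 - 1 = 898


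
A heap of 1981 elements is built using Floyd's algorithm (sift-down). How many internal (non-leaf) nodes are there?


Leaf nodes occupy roughly half the array.
Sift-down is called for each internal node, starting from the last one.
Internal nodes = floor(n/2) = floor(1981/2) = 990


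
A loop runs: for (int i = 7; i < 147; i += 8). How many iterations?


Loop starts at i = 7, increments by 8, stops when i >= 147.
Number of iterations = ceil((147 - 7) / 8)
= ceil(140 / 8)
= 18


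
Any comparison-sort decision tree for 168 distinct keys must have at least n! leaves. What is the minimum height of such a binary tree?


A binary decision tree of height h has at most 2^h leaves and needs at least n! of them, so h >= ceil(log2(n!)).
168! is far too large to multiply out, so use Stirling's series:
  ln(n!) ~ n ln n - n + (1/2) ln(2 pi n) + 1/(12n)  (error below 1/(360 n^3), negligible here)
  ln(168) = 5.1239640
  n ln n = 168 * 5.1239640 = 860.8260
  (1/2) ln(2 pi * 168) = (1/2) ln(1055.5751) = 3.4809
  1/(12*168) = 0.0005
  ln(168!) ~ 860.8260 - 168 + 3.4809 + 0.0005 = 696.3074
Convert to base 2: log2(168!) = 696.3074 / ln 2 = 696.3074 / 0.69314718 = 1004.5592
ceil(1004.5592) = 1005


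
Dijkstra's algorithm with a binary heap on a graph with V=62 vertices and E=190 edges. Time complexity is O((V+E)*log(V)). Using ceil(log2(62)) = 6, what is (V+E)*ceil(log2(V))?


Dijkstra with a binary heap: each vertex is extracted once, each edge may relax once.
Each heap operation costs O(log V).
V + E = 62 + 190 = 252
ceil(log2(62)) = 6 (since 2^5 = 32 < 62 <= 64 = 2^6)
Total heap work = (V+E) * ceil(log2(V)) = 252 * 6 = 1512


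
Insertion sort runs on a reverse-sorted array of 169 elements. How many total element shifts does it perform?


Sum of shifts = 1 + 2 + 3 + ... + 168
= 169 * 168 / 2
= 28392 / 2
= 14196


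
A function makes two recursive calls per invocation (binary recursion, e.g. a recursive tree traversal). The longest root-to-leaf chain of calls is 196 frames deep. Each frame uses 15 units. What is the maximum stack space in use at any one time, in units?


Binary recursion: the two calls run one after the other, so only one root-to-leaf chain of frames is on the stack at a time.
Maximum depth (longest chain) = 196 frames
Each frame = 15 units
Max stack space = 196 * 15 = 2940


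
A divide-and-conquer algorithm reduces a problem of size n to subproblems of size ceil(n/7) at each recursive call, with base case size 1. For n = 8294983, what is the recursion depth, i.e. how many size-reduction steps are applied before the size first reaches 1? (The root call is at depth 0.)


Each step divides the size by 7 (rounding up); after k steps the size is ceil(n/7^k), which equals 1 exactly when 7^k >= n.
So the depth is the smallest k with 7^k >= 8294983, i.e. ceil(log_7(8294983)).
7^8 = 5764801 < 8294983 <= 40353607 = 7^9
Recursion depth = 9


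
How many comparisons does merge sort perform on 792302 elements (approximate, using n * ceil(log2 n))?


Recursion depth: ceil(log2(792302)) = 20
Each recursion level merges n = 792302 elements
Total = 792302 * 20 = 15846040


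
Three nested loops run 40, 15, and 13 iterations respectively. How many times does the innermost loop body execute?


Loop 1 (outermost): 40 iterations
Loop 2 (middle): 15 iterations per outer
Loop 3 (innermost): 13 iterations per middle
Total = 40 * 15 * 13 = 7800


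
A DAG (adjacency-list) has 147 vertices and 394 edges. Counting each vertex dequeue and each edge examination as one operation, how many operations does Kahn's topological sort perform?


V = 147 (vertex processing)
E = 394 (edge processing)
V + E = 147 + 394 = 541


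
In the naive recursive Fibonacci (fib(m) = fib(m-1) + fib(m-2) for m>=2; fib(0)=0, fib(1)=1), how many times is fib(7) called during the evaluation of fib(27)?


Let N(m) = number of times fib(m) is called while evaluating fib(27).
N(27) = 1 (the initial call).
N(26) = 1 (only fib(27) calls it).
For 1 <= m <= 25: fib(m) is called by fib(m+1) and fib(m+2), so
  N(m) = N(m+1) + N(m+2).
fib(0) is called only by fib(2), so N(0) = N(2).
Walk down from m=27:
  N(27)=1, N(26)=1, N(25)=2, N(24)=3, N(23)=5, N(22)=8, N(21)=13, N(20)=21, N(19)=34, N(18)=55, N(17)=89, N(16)=144, N(15)=233, N(14)=377, N(13)=610, N(12)=987, N(11)=1597, N(10)=2584, N(9)=4181, N(8)=6765, N(7)=10946
N(7) = 10946


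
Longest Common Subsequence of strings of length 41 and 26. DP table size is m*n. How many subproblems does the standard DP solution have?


DP table indexed by positions in both strings.
First string: 41 positions
Second string: 26 positions
Total = 41 * 26 = 1066


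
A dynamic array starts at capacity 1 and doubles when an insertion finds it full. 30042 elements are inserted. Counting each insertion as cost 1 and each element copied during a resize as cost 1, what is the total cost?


n = 30042
Insertion costs: 30042
Resizes copy 1, 2, 4, ... up to the largest power of 2 that is <= n-1 = 30041, i.e. 16384.
Copy costs = 1 + 2 + 4 + 8 + 16 + 32 + 64 + 128 + 256 + 512 + 1024 + 2048 + 4096 + 8192 + 16384 = 32767
Total = 30042 + 32767 = 62809


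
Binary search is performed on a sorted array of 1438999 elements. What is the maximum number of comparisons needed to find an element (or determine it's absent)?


Binary search halves the search space each comparison:
  Step 1: search space = 1438999 -> 719499
  Step 2: search space = 719499 -> 359749
  Step 3: search space = 359749 -> 179874
  Step 4: search space = 179874 -> 89937
  Step 5: search space = 89937 -> 44968
  Step 6: search space = 44968 -> 22484
  Step 7: search space = 22484 -> 11242
  Step 8: search space = 11242 -> 5621
  Step 9: search space = 5621 -> 2810
  Step 10: search space = 2810 -> 1405
  Step 11: search space = 1405 -> 702
  Step 12: search space = 702 -> 351
  Step 13: search space = 351 -> 175
  Step 14: search space = 175 -> 87
  Step 15: search space = 87 -> 43
  Step 16: search space = 43 -> 21
  Step 17: search space = 21 -> 10
  Step 18: search space = 10 -> 5
  Step 19: search space = 5 -> 2
  Step 20: search space = 2 -> 1
  Step 21: search space = 1 (final check)
Maximum comparisons = floor(log2(1438999)) + 1 = 20 + 1 = 21


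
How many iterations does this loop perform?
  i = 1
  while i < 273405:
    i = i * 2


The loop variable doubles each iteration:
i = 1 -> 2 -> 4 -> 8 -> 16 -> 32 -> 64 -> 128 -> 256 -> 512 -> 1024 -> 2048 -> 4096 -> 8192 -> 16384 -> 32768 -> 65536 -> 131072 -> 262144 -> 524288 (stop, 524288 >= 273405)
Number of doublings = ceil(log2(273405)) = 19


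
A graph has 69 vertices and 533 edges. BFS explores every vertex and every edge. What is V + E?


A full BFS traversal dequeues each vertex once and examines each edge once.
Vertex visits: 69
Edge visits: 533
V + E = 69 + 533 = 602


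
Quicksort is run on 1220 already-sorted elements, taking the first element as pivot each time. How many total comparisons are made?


Sum of comparisons per partition:
1219 + 1218 + ... + 1 + 0
= 1220 * (1220 - 1) / 2
= 1220 * 1219 / 2
= 743590


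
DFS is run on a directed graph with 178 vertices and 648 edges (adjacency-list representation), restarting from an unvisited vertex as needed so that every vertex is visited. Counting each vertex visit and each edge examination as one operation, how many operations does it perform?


A full DFS traversal processes each vertex exactly once (push/pop on stack).
Each directed edge is examined once.
V = 178, E = 648
V + E = 826


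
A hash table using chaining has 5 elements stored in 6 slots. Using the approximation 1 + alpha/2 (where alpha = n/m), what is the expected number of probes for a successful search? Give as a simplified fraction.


Load factor alpha = n/m = 5/6
Expected probes = 1 + alpha/2 = 1 + 5/(2*6)
= 1 + 5/12
= 12/12 + 5/12
= 17/12


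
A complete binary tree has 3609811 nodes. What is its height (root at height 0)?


In a complete binary tree, level k holds nodes 2^k .. 2^(k+1)-1 (1-indexed).
Height = floor(log2(n)) = floor(log2(3609811)) = 21
Check: 2^21 = 2097152 <= 3609811 < 4194304 = 2^22


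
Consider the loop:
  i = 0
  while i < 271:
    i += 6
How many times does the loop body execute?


Starting at i = 0, each iteration adds 6.
Iterations until i >= 271:
  Iteration 1: i = 0 -> i = 6
  Iteration 2: i = 6 -> i = 12
  Iteration 3: i = 12 -> i = 18
  Iteration 4: i = 18 -> i = 24
  Iteration 5: i = 24 -> i = 30
  Iteration 6: i = 30 -> i = 36
  Iteration 7: i = 36 -> i = 42
  Iteration 8: i = 42 -> i = 48
  ... continuing ...
Total iterations = ceil(271/6) = 46


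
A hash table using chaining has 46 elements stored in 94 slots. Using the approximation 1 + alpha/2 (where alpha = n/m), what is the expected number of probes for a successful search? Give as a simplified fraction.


Load factor alpha = n/m = 46/94
Expected probes = 1 + alpha/2 = 1 + 46/(2*94)
= 1 + 46/188
= 188/188 + 46/188
= 234/188
Simplify: 117/94


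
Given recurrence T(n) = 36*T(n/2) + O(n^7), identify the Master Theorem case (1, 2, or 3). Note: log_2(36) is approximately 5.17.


Master Theorem parameters: a=36, b=2, c=7
log_b(a) = 5.17
Compare b^c with a: 2^7 = 128 > 36, so c > log_b(a).
Comparing c=7 vs log_b(a)=5.17:
7 > 5.17 => Case 3
Result: T(n) = O(n^7)
Master Theorem case = 3


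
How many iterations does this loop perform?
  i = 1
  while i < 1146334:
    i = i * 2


The loop variable doubles each iteration:
i = 1 -> 2 -> 4 -> 8 -> 16 -> 32 -> 64 -> 128 -> 256 -> 512 -> 1024 -> 2048 -> 4096 -> 8192 -> 16384 -> 32768 -> 65536 -> 131072 -> 262144 -> 524288 -> 1048576 -> 2097152 (stop, 2097152 >= 1146334)
Number of doublings = ceil(log2(1146334)) = 21


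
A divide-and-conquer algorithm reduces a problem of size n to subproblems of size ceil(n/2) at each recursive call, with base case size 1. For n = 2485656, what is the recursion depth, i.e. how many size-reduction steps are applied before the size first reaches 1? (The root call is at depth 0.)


Each step divides the size by 2 (rounding up); after k steps the size is ceil(n/2^k), which equals 1 exactly when 2^k >= n.
So the depth is the smallest k with 2^k >= 2485656, i.e. ceil(log_2(2485656)).
2^21 = 2097152 < 2485656 <= 4194304 = 2^22
Recursion depth = 22


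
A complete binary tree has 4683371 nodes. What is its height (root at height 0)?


In a complete binary tree, level k holds nodes 2^k .. 2^(k+1)-1 (1-indexed).
Height = floor(log2(n)) = floor(log2(4683371)) = 22
Check: 2^22 = 4194304 <= 4683371 < 8388608 = 2^23


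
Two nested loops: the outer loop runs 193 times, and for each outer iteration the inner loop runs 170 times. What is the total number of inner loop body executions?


Outer loop: 193 iterations
Inner loop: 170 iterations per outer iteration
Total = 193 * 170 = 32810


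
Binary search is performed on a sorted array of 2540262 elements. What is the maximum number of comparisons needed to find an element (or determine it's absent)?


Binary search halves the search space each comparison:
  Step 1: search space = 2540262 -> 1270131
  Step 2: search space = 1270131 -> 635065
  Step 3: search space = 635065 -> 317532
  Step 4: search space = 317532 -> 158766
  Step 5: search space = 158766 -> 79383
  Step 6: search space = 79383 -> 39691
  Step 7: search space = 39691 -> 19845
  Step 8: search space = 19845 -> 9922
  Step 9: search space = 9922 -> 4961
  Step 10: search space = 4961 -> 2480
  Step 11: search space = 2480 -> 1240
  Step 12: search space = 1240 -> 620
  Step 13: search space = 620 -> 310
  Step 14: search space = 310 -> 155
  Step 15: search space = 155 -> 77
  Step 16: search space = 77 -> 38
  Step 17: search space = 38 -> 19
  Step 18: search space = 19 -> 9
  Step 19: search space = 9 -> 4
  Step 20: search space = 4 -> 2
  Step 21: search space = 2 -> 1
  Step 22: search space = 1 (final check)
Maximum comparisons = floor(log2(2540262)) + 1 = 21 + 1 = 22


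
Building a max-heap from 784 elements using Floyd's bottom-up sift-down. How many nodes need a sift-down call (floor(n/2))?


In a heap of 784 elements (0-indexed array):
  Last element index: 783
  Parent of last element: floor((783 - 1) / 2) = 391
  Internal nodes: indices 0 to 391
  Count = floor(784/2) = 392


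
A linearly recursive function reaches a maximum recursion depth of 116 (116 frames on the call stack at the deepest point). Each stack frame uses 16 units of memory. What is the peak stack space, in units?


Maximum recursion depth = 116 frames
Memory per frame = 16 units
Total stack space = depth * frame_size
= 116 * 16 = 1856


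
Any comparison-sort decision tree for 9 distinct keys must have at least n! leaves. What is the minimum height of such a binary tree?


A binary decision tree of height h has at most 2^h leaves and needs at least n! of them, so h >= ceil(log2(n!)).
Compute 9! as a running product:
  x2 = 2, x3 = 6, x4 = 24, x5 = 120
  x6 = 720, x7 = 5040, x8 = 40320, x9 = 362880
9! = 362880
Bracket between powers of 2:
  2^18 = 262144 < 362880 <= 524288 = 2^19
So ceil(log2(9!)) = 19


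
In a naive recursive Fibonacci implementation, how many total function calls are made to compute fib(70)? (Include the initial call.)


Let C(m) = total calls to evaluate fib(m). Then C(0)=C(1)=1, and
C(m) = 1 + C(m-1) + C(m-2) for m >= 2.
Build the table (each entry = 1 + previous two):
  C(0) = 1
  C(1) = 1
  C(2) = 1 + 1 + 1 = 3
  C(3) = 1 + 3 + 1 = 5
  C(4) = 1 + 5 + 3 = 9
  C(5) = 1 + 9 + 5 = 15
  C(6) = 1 + 15 + 9 = 25
  C(7) = 1 + 25 + 15 = 41
  C(8) = 1 + 41 + 25 = 67
  C(9) = 1 + 67 + 41 = 109
  C(10) = 1 + 109 + 67 = 177
  C(11) = 1 + 177 + 109 = 287
  C(12) = 1 + 287 + 177 = 465
  C(13) = 1 + 465 + 287 = 753
  C(14) = 1 + 753 + 465 = 1219
  C(15) = 1 + 1219 + 753 = 1973
  C(16) = 1 + 1973 + 1219 = 3193
  C(17) = 1 + 3193 + 1973 = 5167
  C(18) = 1 + 5167 + 3193 = 8361
  C(19) = 1 + 8361 + 5167 = 13529
  C(20) = 1 + 13529 + 8361 = 21891
  C(21) = 1 + 21891 + 13529 = 35421
  C(22) = 1 + 35421 + 21891 = 57313
  C(23) = 1 + 57313 + 35421 = 92735
  C(24) = 1 + 92735 + 57313 = 150049
  C(25) = 1 + 150049 + 92735 = 242785
  C(26) = 1 + 242785 + 150049 = 392835
  C(27) = 1 + 392835 + 242785 = 635621
  C(28) = 1 + 635621 + 392835 = 1028457
  C(29) = 1 + 1028457 + 635621 = 1664079
  C(30) = 1 + 1664079 + 1028457 = 2692537
  C(31) = 1 + 2692537 + 1664079 = 4356617
  C(32) = 1 + 4356617 + 2692537 = 7049155
  C(33) = 1 + 7049155 + 4356617 = 11405773
  C(34) = 1 + 11405773 + 7049155 = 18454929
  C(35) = 1 + 18454929 + 11405773 = 29860703
  C(36) = 1 + 29860703 + 18454929 = 48315633
  C(37) = 1 + 48315633 + 29860703 = 78176337
  C(38) = 1 + 78176337 + 48315633 = 126491971
  C(39) = 1 + 126491971 + 78176337 = 204668309
  C(40) = 1 + 204668309 + 126491971 = 331160281
  C(41) = 1 + 331160281 + 204668309 = 535828591
  C(42) = 1 + 535828591 + 331160281 = 866988873
  C(43) = 1 + 866988873 + 535828591 = 1402817465
  C(44) = 1 + 1402817465 + 866988873 = 2269806339
  C(45) = 1 + 2269806339 + 1402817465 = 3672623805
  C(46) = 1 + 3672623805 + 2269806339 = 5942430145
  C(47) = 1 + 5942430145 + 3672623805 = 9615053951
  C(48) = 1 + 9615053951 + 5942430145 = 15557484097
  C(49) = 1 + 15557484097 + 9615053951 = 25172538049
  C(50) = 1 + 25172538049 + 15557484097 = 40730022147
  C(51) = 1 + 40730022147 + 25172538049 = 65902560197
  C(52) = 1 + 65902560197 + 40730022147 = 106632582345
  C(53) = 1 + 106632582345 + 65902560197 = 172535142543
  C(54) = 1 + 172535142543 + 106632582345 = 279167724889
  C(55) = 1 + 279167724889 + 172535142543 = 451702867433
  C(56) = 1 + 451702867433 + 279167724889 = 730870592323
  C(57) = 1 + 730870592323 + 451702867433 = 1182573459757
  C(58) = 1 + 1182573459757 + 730870592323 = 1913444052081
  C(59) = 1 + 1913444052081 + 1182573459757 = 3096017511839
  C(60) = 1 + 3096017511839 + 1913444052081 = 5009461563921
  C(61) = 1 + 5009461563921 + 3096017511839 = 8105479075761
  C(62) = 1 + 8105479075761 + 5009461563921 = 13114940639683
  C(63) = 1 + 13114940639683 + 8105479075761 = 21220419715445
  C(64) = 1 + 21220419715445 + 13114940639683 = 34335360355129
  C(65) = 1 + 34335360355129 + 21220419715445 = 55555780070575
  C(66) = 1 + 55555780070575 + 34335360355129 = 89891140425705
  C(67) = 1 + 89891140425705 + 55555780070575 = 145446920496281
  C(68) = 1 + 145446920496281 + 89891140425705 = 235338060921987
  C(69) = 1 + 235338060921987 + 145446920496281 = 380784981418269
  C(70) = 1 + 380784981418269 + 235338060921987 = 616123042340257
Total calls for fib(70) = 616123042340257


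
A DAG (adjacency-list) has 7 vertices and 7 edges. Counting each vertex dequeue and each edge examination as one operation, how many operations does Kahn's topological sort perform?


V = 7 (vertex processing)
E = 7 (edge processing)
V + E = 7 + 7 = 14


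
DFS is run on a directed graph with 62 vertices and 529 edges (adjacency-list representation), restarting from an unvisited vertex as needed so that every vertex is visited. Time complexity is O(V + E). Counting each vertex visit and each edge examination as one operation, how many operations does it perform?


A full DFS traversal processes each vertex exactly once (push/pop on stack).
Each directed edge is examined once.
V = 62, E = 529
V + E = 591
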